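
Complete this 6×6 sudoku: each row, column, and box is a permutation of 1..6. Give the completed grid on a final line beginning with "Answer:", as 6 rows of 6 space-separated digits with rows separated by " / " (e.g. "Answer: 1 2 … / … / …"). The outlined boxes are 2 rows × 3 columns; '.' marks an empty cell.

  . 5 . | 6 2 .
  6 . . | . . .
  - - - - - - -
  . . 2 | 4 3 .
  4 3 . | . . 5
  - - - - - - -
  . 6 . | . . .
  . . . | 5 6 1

Step 1. [r5c6∈{2,3,4}] col 6 places 2 nowhere but r5c6, so r5c6=2.
Step 2. [r5c3∈{1,3,4,5}] in col 3, 5 fits only at r5c3, so r5c3=5.
Step 3. [r2c2∈{1,2,4}] r2c2 is the only open cell in row 2 admitting 2, so r2c2=2.
Step 4. [r5c1∈{1,3}] in row 5, 1 fits only at r5c1, so r5c1=1.
Step 5. [r1c3∈{1,3,4}] row 1 places 1 nowhere but r1c3 ⇒ r1c3=1.
Step 6. [r2c3∈{3,4}] box 1 places 4 nowhere but r2c3. So r2c3=4.
Step 7. [r4c5∈{1}] r4c5 has the single candidate 1. So r4c5=1.
Step 8. [r1c1∈{3}] only 3 remains possible at r1c1, so r1c1=3.
Step 9. [r2c6∈{3}] nothing but 3 survives at r2c6. So r2c6=3.
Step 10. [r2c4∈{1}] r2c4's peers cover all but 1 ⇒ r2c4=1.
Step 11. [r5c5∈{4}] r5c5 is down to just 4, so r5c5=4.
Step 12. [r6c1∈{2}] r6c1 is down to just 2, so r6c1=2.
Step 13. [r2c5∈{5}] r2c5 is down to just 5. So r2c5=5.
Step 14. [r4c3∈{6}] only 6 remains possible at r4c3, so r4c3=6.
Step 15. [r6c2∈{4}] r6c2 has the single candidate 4. So r6c2=4.
Step 16. [r4c4∈{2}] nothing but 2 survives at r4c4. So r4c4=2.
Step 17. [r6c3∈{3}] r6c3's peers cover all but 3 ⇒ r6c3=3.
Step 18. [r3c2∈{1}] r3c2 has the single candidate 1 ⇒ r3c2=1.
Step 19. [r5c4∈{3}] nothing but 3 survives at r5c4. So r5c4=3.
Step 20. [r3c6∈{6}] only 6 remains possible at r3c6. So r3c6=6.
Step 21. [r1c6∈{4}] r1c6's peers cover all but 4 ⇒ r1c6=4.
Step 22. [r3c1∈{5}] only 5 remains possible at r3c1, so r3c1=5.

Answer: 3 5 1 6 2 4 / 6 2 4 1 5 3 / 5 1 2 4 3 6 / 4 3 6 2 1 5 / 1 6 5 3 4 2 / 2 4 3 5 6 1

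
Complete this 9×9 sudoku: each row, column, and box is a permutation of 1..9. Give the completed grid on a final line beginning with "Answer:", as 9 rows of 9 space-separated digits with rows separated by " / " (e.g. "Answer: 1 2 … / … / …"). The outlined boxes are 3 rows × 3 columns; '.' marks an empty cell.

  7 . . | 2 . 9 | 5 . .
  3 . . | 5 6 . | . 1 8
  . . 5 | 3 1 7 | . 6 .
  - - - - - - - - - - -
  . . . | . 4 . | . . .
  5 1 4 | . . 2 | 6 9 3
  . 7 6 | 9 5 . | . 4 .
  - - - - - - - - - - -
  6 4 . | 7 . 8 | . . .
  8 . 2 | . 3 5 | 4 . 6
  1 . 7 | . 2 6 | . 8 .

Step 1. [r2c3∈{9}] r2c3's peers cover all but 9, so r2c3=9.
Step 2. [r4c9∈{1,2,5,7}] col 9 places 7 nowhere but r4c9, so r4c9=7.
Step 3. [r6c1∈{2}] r6c1's peers cover all but 2. So r6c1=2.
Step 4. [r3c2∈{2,8}] row 3 places 8 nowhere but r3c2, so r3c2=8.
Step 5. [r6c9∈{1}] nothing but 1 survives at r6c9 ⇒ r6c9=1.
Step 6. [r7c3∈{3}] r7c3's peers cover all but 3. So r7c3=3.
Step 7. [r8c2∈{9}] nothing but 9 survives at r8c2 ⇒ r8c2=9.
Step 8. [r7c7∈{1,2,9}] across row 7, 1 lands solely at r7c7, so r7c7=1.
Step 9. [r4c4∈{1,6,8}] in row 4, 6 fits only at r4c4 ⇒ r4c4=6.
Step 10. [r4c8∈{2,5}] in row 4, 5 fits only at r4c8, so r4c8=5.
Step 11. [r7c9∈{2,5,9}] 5 has one home in row 7: r7c9 ⇒ r7c9=5.
Step 12. [r3c9∈{2,4,9}] 2 has one home in col 9: r3c9. So r3c9=2.
Step 13. [r6c7∈{8}] r6c7's peers cover all but 8, so r6c7=8.
Step 14. [r5c4∈{8}] nothing but 8 survives at r5c4, so r5c4=8.
Step 15. [r6c6∈{3}] r6c6's peers cover all but 3 ⇒ r6c6=3.
Step 16. [r9c7∈{3,9}] across row 9, 3 lands solely at r9c7, so r9c7=3.
Step 17. [r2c7∈{7}] only 7 remains possible at r2c7. So r2c7=7.
Step 18. [r9c9∈{9}] only 9 remains possible at r9c9 ⇒ r9c9=9.
Step 19. [r4c2∈{3}] r4c2 has the single candidate 3. So r4c2=3.
Step 20. [r2c6∈{4}] r2c6's peers cover all but 4, so r2c6=4.
Step 21. [r4c6∈{1}] only 1 remains possible at r4c6 ⇒ r4c6=1.
Step 22. [r1c5∈{8}] r1c5 is down to just 8 ⇒ r1c5=8.
Step 23. [r9c4∈{4}] r9c4's peers cover all but 4 ⇒ r9c4=4.
Step 24. [r1c2∈{6}] only 6 remains possible at r1c2. So r1c2=6.
Step 25. [r1c8∈{3}] r1c8 has the single candidate 3. So r1c8=3.
Step 26. [r3c1∈{4}] nothing but 4 survives at r3c1. So r3c1=4.
Step 27. [r9c2∈{5}] nothing but 5 survives at r9c2. So r9c2=5.
Step 28. [r4c7∈{2}] r4c7's peers cover all but 2, so r4c7=2.
Step 29. [r4c1∈{9}] r4c1 has the single candidate 9. So r4c1=9.
Step 30. [r1c3∈{1}] r1c3 is down to just 1, so r1c3=1.
Step 31. [r1c9∈{4}] only 4 remains possible at r1c9. So r1c9=4.
Step 32. [r4c3∈{8}] r4c3's peers cover all but 8 ⇒ r4c3=8.
Step 33. [r7c8∈{2}] nothing but 2 survives at r7c8 ⇒ r7c8=2.
Step 34. [r8c4∈{1}] only 1 remains possible at r8c4 ⇒ r8c4=1.
Step 35. [r2c2∈{2}] r2c2 has the single candidate 2 ⇒ r2c2=2.
Step 36. [r8c8∈{7}] r8c8 is down to just 7. So r8c8=7.
Step 37. [r3c7∈{9}] r3c7 has the single candidate 9 ⇒ r3c7=9.
Step 38. [r5c5∈{7}] nothing but 7 survives at r5c5 ⇒ r5c5=7.
Step 39. [r7c5∈{9}] r7c5's peers cover all but 9 ⇒ r7c5=9.

Answer: 7 6 1 2 8 9 5 3 4 / 3 2 9 5 6 4 7 1 8 / 4 8 5 3 1 7 9 6 2 / 9 3 8 6 4 1 2 5 7 / 5 1 4 8 7 2 6 9 3 / 2 7 6 9 5 3 8 4 1 / 6 4 3 7 9 8 1 2 5 / 8 9 2 1 3 5 4 7 6 / 1 5 7 4 2 6 3 8 9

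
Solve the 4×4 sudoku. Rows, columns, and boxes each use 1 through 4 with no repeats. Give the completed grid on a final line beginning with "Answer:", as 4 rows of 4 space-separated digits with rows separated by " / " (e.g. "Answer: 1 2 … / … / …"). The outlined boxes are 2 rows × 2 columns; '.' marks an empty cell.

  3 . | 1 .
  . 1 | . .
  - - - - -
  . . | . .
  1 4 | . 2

Step 1. [r4c3∈{3}] r4c3 is down to just 3 ⇒ r4c3=3.
Step 2. [r2c1∈{2,4}] 4 has one home in col 1: r2c1 ⇒ r2c1=4.
Step 3. [r3c3∈{4}] r3c3 has the single candidate 4, so r3c3=4.
Step 4. [r1c2∈{2}] r1c2's peers cover all but 2, so r1c2=2.
Step 5. [r2c4∈{3}] r2c4 has the single candidate 3. So r2c4=3.
Step 6. [r3c4∈{1}] r3c4 is down to just 1, so r3c4=1.
Step 7. [r1c4∈{4}] r1c4 is down to just 4, so r1c4=4.
Step 8. [r3c2∈{3}] nothing but 3 survives at r3c2, so r3c2=3.
Step 9. [r3c1∈{2}] only 2 remains possible at r3c1. So r3c1=2.
Step 10. [r2c3∈{2}] r2c3 is down to just 2 ⇒ r2c3=2.

Answer: 3 2 1 4 / 4 1 2 3 / 2 3 4 1 / 1 4 3 2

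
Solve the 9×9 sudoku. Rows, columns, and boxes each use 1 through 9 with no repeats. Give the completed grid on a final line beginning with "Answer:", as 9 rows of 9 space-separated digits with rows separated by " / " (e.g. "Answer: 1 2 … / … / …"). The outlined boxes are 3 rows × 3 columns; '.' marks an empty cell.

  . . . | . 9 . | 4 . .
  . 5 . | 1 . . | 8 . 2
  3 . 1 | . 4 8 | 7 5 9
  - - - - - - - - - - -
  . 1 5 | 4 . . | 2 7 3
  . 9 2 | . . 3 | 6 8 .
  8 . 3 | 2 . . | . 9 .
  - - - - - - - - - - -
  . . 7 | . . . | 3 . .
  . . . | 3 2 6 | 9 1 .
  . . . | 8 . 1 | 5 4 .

Step 1. [r4c1∈{6}] r4c1 is down to just 6 ⇒ r4c1=6.
Step 2. [r7c5∈{5}] only 5 remains possible at r7c5, so r7c5=5.
Step 3. [r2c6∈{7}] r2c6 is down to just 7, so r2c6=7.
Step 4. [r3c2∈{2,6}] 2 has one home in row 3: r3c2 ⇒ r3c2=2.
Step 5. [r5c4∈{5,7}] 7 has one home in col 4: r5c4. So r5c4=7.
Step 6. [r5c1∈{4}] nothing but 4 survives at r5c1. So r5c1=4.
Step 7. [r1c9∈{1,6}] 1 has one home in row 1: r1c9. So r1c9=1.
Step 8. [r2c1∈{9}] r2c1's peers cover all but 9, so r2c1=9.
Step 9. [r7c8∈{2,6}] col 8 places 2 nowhere but r7c8 ⇒ r7c8=2.
Step 10. [r8c9∈{7,8}] row 8 places 7 nowhere but r8c9. So r8c9=7.
Step 11. [r9c9∈{6}] r9c9 has the single candidate 6, so r9c9=6.
Step 12. [r7c2∈{4,6,8}] across row 7, 6 lands solely at r7c2, so r7c2=6.
Step 13. [r6c5∈{1,6}] r6c5 is the only open cell in row 6 admitting 6. So r6c5=6.
Step 14. [r2c3∈{4,6}] row 2 places 4 nowhere but r2c3. So r2c3=4.
Step 15. [r1c3∈{6,8}] r1c3 is the only open cell in col 3 admitting 6, so r1c3=6.
Step 16. [r1c2∈{7,8}] row 1 places 8 nowhere but r1c2 ⇒ r1c2=8.
Step 17. [r6c6∈{5}] only 5 remains possible at r6c6. So r6c6=5.
Step 18. [r4c6∈{9}] r4c6 is down to just 9 ⇒ r4c6=9.
Step 19. [r2c8∈{3,6}] across row 2, 6 lands solely at r2c8 ⇒ r2c8=6.
Step 20. [r7c4∈{9}] nothing but 9 survives at r7c4. So r7c4=9.
Step 21. [r4c5∈{8}] r4c5 has the single candidate 8. So r4c5=8.
Step 22. [r6c9∈{4}] r6c9's peers cover all but 4. So r6c9=4.
Step 23. [r9c1∈{2}] r9c1's peers cover all but 2, so r9c1=2.
Step 24. [r5c5∈{1}] r5c5 is down to just 1, so r5c5=1.
Step 25. [r9c5∈{7}] only 7 remains possible at r9c5. So r9c5=7.
Step 26. [r8c2∈{4}] only 4 remains possible at r8c2 ⇒ r8c2=4.
Step 27. [r9c3∈{9}] r9c3 has the single candidate 9. So r9c3=9.
Step 28. [r1c6∈{2}] r1c6 has the single candidate 2. So r1c6=2.
Step 29. [r1c8∈{3}] r1c8 is down to just 3. So r1c8=3.
Step 30. [r9c2∈{3}] r9c2 has the single candidate 3. So r9c2=3.
Step 31. [r7c1∈{1}] r7c1 is down to just 1 ⇒ r7c1=1.
Step 32. [r6c7∈{1}] r6c7's peers cover all but 1, so r6c7=1.
Step 33. [r1c1∈{7}] r1c1 has the single candidate 7. So r1c1=7.
Step 34. [r6c2∈{7}] only 7 remains possible at r6c2 ⇒ r6c2=7.
Step 35. [r1c4∈{5}] only 5 remains possible at r1c4 ⇒ r1c4=5.
Step 36. [r5c9∈{5}] nothing but 5 survives at r5c9, so r5c9=5.
Step 37. [r7c9∈{8}] nothing but 8 survives at r7c9. So r7c9=8.
Step 38. [r7c6∈{4}] r7c6 is down to just 4, so r7c6=4.
Step 39. [r8c3∈{8}] r8c3 has the single candidate 8 ⇒ r8c3=8.
Step 40. [r8c1∈{5}] r8c1's peers cover all but 5 ⇒ r8c1=5.
Step 41. [r2c5∈{3}] nothing but 3 survives at r2c5. So r2c5=3.
Step 42. [r3c4∈{6}] r3c4 has the single candidate 6 ⇒ r3c4=6.

Answer: 7 8 6 5 9 2 4 3 1 / 9 5 4 1 3 7 8 6 2 / 3 2 1 6 4 8 7 5 9 / 6 1 5 4 8 9 2 7 3 / 4 9 2 7 1 3 6 8 5 / 8 7 3 2 6 5 1 9 4 / 1 6 7 9 5 4 3 2 8 / 5 4 8 3 2 6 9 1 7 / 2 3 9 8 7 1 5 4 6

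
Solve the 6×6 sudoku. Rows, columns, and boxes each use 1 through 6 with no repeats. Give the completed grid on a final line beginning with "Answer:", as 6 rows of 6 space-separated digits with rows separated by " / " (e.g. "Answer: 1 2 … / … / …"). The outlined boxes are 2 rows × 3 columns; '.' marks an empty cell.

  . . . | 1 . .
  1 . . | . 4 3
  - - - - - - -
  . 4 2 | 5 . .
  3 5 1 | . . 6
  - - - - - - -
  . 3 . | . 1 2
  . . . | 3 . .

Step 1. [r2c3∈{5,6}] 5 has one home in row 2: r2c3. So r2c3=5.
Step 2. [r6c6∈{4,5}] in col 6, 4 fits only at r6c6. So r6c6=4.
Step 3. [r6c3∈{6}] nothing but 6 survives at r6c3 ⇒ r6c3=6.
Step 4. [r1c5∈{2,5,6}] col 5 places 6 nowhere but r1c5. So r1c5=6.
Step 5. [r1c2∈{2}] only 2 remains possible at r1c2 ⇒ r1c2=2.
Step 6. [r5c3∈{4}] r5c3 is down to just 4. So r5c3=4.
Step 7. [r4c4∈{2,4}] 4 has one home in row 4: r4c4, so r4c4=4.
Step 8. [r5c1∈{5}] r5c1 has the single candidate 5, so r5c1=5.
Step 9. [r3c1∈{6}] r3c1 is down to just 6. So r3c1=6.
Step 10. [r5c4∈{6}] r5c4's peers cover all but 6 ⇒ r5c4=6.
Step 11. [r3c6∈{1}] r3c6's peers cover all but 1. So r3c6=1.
Step 12. [r6c2∈{1}] r6c2's peers cover all but 1, so r6c2=1.
Step 13. [r6c5∈{5}] only 5 remains possible at r6c5. So r6c5=5.
Step 14. [r2c2∈{6}] r2c2 has the single candidate 6 ⇒ r2c2=6.
Step 15. [r6c1∈{2}] nothing but 2 survives at r6c1 ⇒ r6c1=2.
Step 16. [r1c3∈{3}] r1c3's peers cover all but 3 ⇒ r1c3=3.
Step 17. [r3c5∈{3}] nothing but 3 survives at r3c5 ⇒ r3c5=3.
Step 18. [r2c4∈{2}] r2c4 has the single candidate 2, so r2c4=2.
Step 19. [r4c5∈{2}] only 2 remains possible at r4c5. So r4c5=2.
Step 20. [r1c6∈{5}] r1c6 has the single candidate 5, so r1c6=5.
Step 21. [r1c1∈{4}] r1c1's peers cover all but 4. So r1c1=4.

Answer: 4 2 3 1 6 5 / 1 6 5 2 4 3 / 6 4 2 5 3 1 / 3 5 1 4 2 6 / 5 3 4 6 1 2 / 2 1 6 3 5 4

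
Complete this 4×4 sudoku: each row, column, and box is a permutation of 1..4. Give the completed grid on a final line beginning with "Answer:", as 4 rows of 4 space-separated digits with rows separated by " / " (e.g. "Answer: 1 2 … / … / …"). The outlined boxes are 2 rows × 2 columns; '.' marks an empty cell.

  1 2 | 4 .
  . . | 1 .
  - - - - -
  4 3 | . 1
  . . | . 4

Step 1. [r2c4∈{2,3}] in row 2, 2 fits only at r2c4, so r2c4=2.
Step 2. [r3c3∈{2}] r3c3 has the single candidate 2, so r3c3=2.
Step 3. [r1c4∈{3}] r1c4 is down to just 3, so r1c4=3.
Step 4. [r4c3∈{3}] r4c3 is down to just 3, so r4c3=3.
Step 5. [r4c2∈{1}] nothing but 1 survives at r4c2, so r4c2=1.
Step 6. [r2c1∈{3}] r2c1 has the single candidate 3 ⇒ r2c1=3.
Step 7. [r4c1∈{2}] r4c1's peers cover all but 2. So r4c1=2.
Step 8. [r2c2∈{4}] r2c2 is down to just 4, so r2c2=4.

Answer: 1 2 4 3 / 3 4 1 2 / 4 3 2 1 / 2 1 3 4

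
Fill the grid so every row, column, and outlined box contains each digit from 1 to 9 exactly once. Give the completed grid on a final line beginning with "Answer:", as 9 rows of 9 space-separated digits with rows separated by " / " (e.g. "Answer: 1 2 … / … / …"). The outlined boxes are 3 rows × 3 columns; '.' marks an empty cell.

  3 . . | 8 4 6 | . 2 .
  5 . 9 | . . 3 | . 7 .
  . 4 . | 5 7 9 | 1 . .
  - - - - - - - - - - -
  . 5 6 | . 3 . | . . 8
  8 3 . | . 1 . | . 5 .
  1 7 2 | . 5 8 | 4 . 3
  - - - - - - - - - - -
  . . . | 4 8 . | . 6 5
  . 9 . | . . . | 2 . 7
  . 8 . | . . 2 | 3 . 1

Step 1. [r6c8∈{9}] nothing but 9 survives at r6c8. So r6c8=9.
Step 2. [r5c4∈{2,6,7,9}] across row 5, 9 lands solely at r5c4 ⇒ r5c4=9.
Step 3. [r2c2∈{1,2,6}] in col 2, 6 fits only at r2c2, so r2c2=6.
Step 4. [r5c3∈{4}] r5c3's peers cover all but 4. So r5c3=4.
Step 5. [r8c5∈{6}] r8c5's peers cover all but 6 ⇒ r8c5=6.
Step 6. [r5c6∈{7}] only 7 remains possible at r5c6. So r5c6=7.
Step 7. [r7c6∈{1}] r7c6 is down to just 1. So r7c6=1.
Step 8. [r1c3∈{1,7}] row 1 places 7 nowhere but r1c3. So r1c3=7.
Step 9. [r9c1∈{4,6,7}] 6 has one home in row 9: r9c1, so r9c1=6.
Step 10. [r8c8∈{4,8}] row 8 places 8 nowhere but r8c8. So r8c8=8.
Step 11. [r8c3∈{1,3,5}] row 8 places 1 nowhere but r8c3, so r8c3=1.
Step 12. [r2c5∈{2}] r2c5's peers cover all but 2 ⇒ r2c5=2.
Step 13. [r5c7∈{6}] only 6 remains possible at r5c7. So r5c7=6.
Step 14. [r7c2∈{2}] r7c2 is down to just 2. So r7c2=2.
Step 15. [r1c7∈{5,9}] row 1 places 5 nowhere but r1c7, so r1c7=5.
Step 16. [r2c9∈{4}] r2c9's peers cover all but 4. So r2c9=4.
Step 17. [r2c4∈{1}] r2c4 has the single candidate 1, so r2c4=1.
Step 18. [r9c3∈{5}] nothing but 5 survives at r9c3 ⇒ r9c3=5.
Step 19. [r2c7∈{8}] r2c7 is down to just 8, so r2c7=8.
Step 20. [r9c5∈{9}] nothing but 9 survives at r9c5, so r9c5=9.
Step 21. [r7c3∈{3}] r7c3's peers cover all but 3, so r7c3=3.
Step 22. [r4c7∈{7}] r4c7's peers cover all but 7. So r4c7=7.
Step 23. [r3c8∈{3}] nothing but 3 survives at r3c8, so r3c8=3.
Step 24. [r6c4∈{6}] r6c4 has the single candidate 6. So r6c4=6.
Step 25. [r7c1∈{7}] only 7 remains possible at r7c1, so r7c1=7.
Step 26. [r3c9∈{6}] r3c9 is down to just 6, so r3c9=6.
Step 27. [r7c7∈{9}] r7c7 has the single candidate 9. So r7c7=9.
Step 28. [r4c4∈{2}] nothing but 2 survives at r4c4, so r4c4=2.
Step 29. [r9c8∈{4}] r9c8 is down to just 4. So r9c8=4.
Step 30. [r4c6∈{4}] r4c6's peers cover all but 4, so r4c6=4.
Step 31. [r4c1∈{9}] only 9 remains possible at r4c1. So r4c1=9.
Step 32. [r9c4∈{7}] r9c4 has the single candidate 7. So r9c4=7.
Step 33. [r5c9∈{2}] r5c9 is down to just 2, so r5c9=2.
Step 34. [r3c3∈{8}] r3c3 has the single candidate 8, so r3c3=8.
Step 35. [r1c2∈{1}] r1c2 has the single candidate 1, so r1c2=1.
Step 36. [r4c8∈{1}] r4c8 is down to just 1 ⇒ r4c8=1.
Step 37. [r8c1∈{4}] r8c1 has the single candidate 4. So r8c1=4.
Step 38. [r1c9∈{9}] only 9 remains possible at r1c9. So r1c9=9.
Step 39. [r3c1∈{2}] only 2 remains possible at r3c1. So r3c1=2.
Step 40. [r8c6∈{5}] r8c6's peers cover all but 5, so r8c6=5.
Step 41. [r8c4∈{3}] r8c4 has the single candidate 3, so r8c4=3.

Answer: 3 1 7 8 4 6 5 2 9 / 5 6 9 1 2 3 8 7 4 / 2 4 8 5 7 9 1 3 6 / 9 5 6 2 3 4 7 1 8 / 8 3 4 9 1 7 6 5 2 / 1 7 2 6 5 8 4 9 3 / 7 2 3 4 8 1 9 6 5 / 4 9 1 3 6 5 2 8 7 / 6 8 5 7 9 2 3 4 1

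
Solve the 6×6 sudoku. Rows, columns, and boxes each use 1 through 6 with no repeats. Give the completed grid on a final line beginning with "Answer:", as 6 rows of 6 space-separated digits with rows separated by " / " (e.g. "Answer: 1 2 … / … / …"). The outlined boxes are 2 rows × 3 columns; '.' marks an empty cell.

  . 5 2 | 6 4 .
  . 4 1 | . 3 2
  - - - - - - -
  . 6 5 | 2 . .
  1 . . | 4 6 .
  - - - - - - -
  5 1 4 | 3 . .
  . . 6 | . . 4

Step 1. [r6c1∈{2,3}] col 1 places 2 nowhere but r6c1 ⇒ r6c1=2.
Step 2. [r4c3∈{3}] r4c3's peers cover all but 3. So r4c3=3.
Step 3. [r3c5∈{1}] nothing but 1 survives at r3c5. So r3c5=1.
Step 4. [r6c5∈{5}] only 5 remains possible at r6c5, so r6c5=5.
Step 5. [r1c1∈{3}] nothing but 3 survives at r1c1. So r1c1=3.
Step 6. [r3c6∈{3}] r3c6 has the single candidate 3 ⇒ r3c6=3.
Step 7. [r2c4∈{5}] only 5 remains possible at r2c4, so r2c4=5.
Step 8. [r2c1∈{6}] r2c1 has the single candidate 6, so r2c1=6.
Step 9. [r6c4∈{1}] r6c4 is down to just 1. So r6c4=1.
Step 10. [r5c6∈{6}] r5c6's peers cover all but 6, so r5c6=6.
Step 11. [r1c6∈{1}] r1c6's peers cover all but 1 ⇒ r1c6=1.
Step 12. [r4c6∈{5}] r4c6 has the single candidate 5, so r4c6=5.
Step 13. [r3c1∈{4}] r3c1's peers cover all but 4. So r3c1=4.
Step 14. [r4c2∈{2}] r4c2 is down to just 2. So r4c2=2.
Step 15. [r6c2∈{3}] only 3 remains possible at r6c2. So r6c2=3.
Step 16. [r5c5∈{2}] r5c5 is down to just 2 ⇒ r5c5=2.

Answer: 3 5 2 6 4 1 / 6 4 1 5 3 2 / 4 6 5 2 1 3 / 1 2 3 4 6 5 / 5 1 4 3 2 6 / 2 3 6 1 5 4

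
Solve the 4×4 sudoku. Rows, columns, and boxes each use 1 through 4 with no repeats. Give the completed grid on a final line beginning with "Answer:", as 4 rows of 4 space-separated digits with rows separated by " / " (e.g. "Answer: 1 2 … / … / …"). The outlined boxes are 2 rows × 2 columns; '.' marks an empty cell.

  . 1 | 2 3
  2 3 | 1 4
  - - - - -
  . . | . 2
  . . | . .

Step 1. [r3c2∈{4}] r3c2's peers cover all but 4, so r3c2=4.
Step 2. [r3c3∈{3}] r3c3's peers cover all but 3 ⇒ r3c3=3.
Step 3. [r4c4∈{1}] r4c4 has the single candidate 1 ⇒ r4c4=1.
Step 4. [r4c3∈{4}] r4c3 is down to just 4, so r4c3=4.
Step 5. [r3c1∈{1}] only 1 remains possible at r3c1, so r3c1=1.
Step 6. [r4c1∈{3}] r4c1's peers cover all but 3. So r4c1=3.
Step 7. [r1c1∈{4}] r1c1 has the single candidate 4, so r1c1=4.
Step 8. [r4c2∈{2}] r4c2 is down to just 2. So r4c2=2.

Answer: 4 1 2 3 / 2 3 1 4 / 1 4 3 2 / 3 2 4 1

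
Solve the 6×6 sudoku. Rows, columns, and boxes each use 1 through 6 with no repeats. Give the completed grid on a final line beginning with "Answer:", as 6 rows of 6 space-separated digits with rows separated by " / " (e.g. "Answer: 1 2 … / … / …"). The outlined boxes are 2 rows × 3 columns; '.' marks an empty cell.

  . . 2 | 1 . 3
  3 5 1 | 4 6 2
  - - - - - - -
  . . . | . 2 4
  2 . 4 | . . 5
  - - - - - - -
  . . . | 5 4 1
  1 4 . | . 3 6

Step 1. [r1c2∈{6}] r1c2 is down to just 6, so r1c2=6.
Step 2. [r4c4∈{3,6}] in row 4, 6 fits only at r4c4, so r4c4=6.
Step 3. [r4c2∈{1,3}] in row 4, 3 fits only at r4c2 ⇒ r4c2=3.
Step 4. [r3c1∈{5,6}] 5 has one home in col 1: r3c1 ⇒ r3c1=5.
Step 5. [r5c3∈{3,6}] across row 5, 3 lands solely at r5c3, so r5c3=3.
Step 6. [r6c3∈{5}] r6c3 is down to just 5, so r6c3=5.
Step 7. [r3c4∈{3}] only 3 remains possible at r3c4. So r3c4=3.
Step 8. [r5c1∈{6}] nothing but 6 survives at r5c1. So r5c1=6.
Step 9. [r1c1∈{4}] r1c1 is down to just 4. So r1c1=4.
Step 10. [r1c5∈{5}] only 5 remains possible at r1c5 ⇒ r1c5=5.
Step 11. [r5c2∈{2}] only 2 remains possible at r5c2. So r5c2=2.
Step 12. [r3c3∈{6}] only 6 remains possible at r3c3, so r3c3=6.
Step 13. [r4c5∈{1}] only 1 remains possible at r4c5, so r4c5=1.
Step 14. [r6c4∈{2}] r6c4 is down to just 2 ⇒ r6c4=2.
Step 15. [r3c2∈{1}] r3c2 has the single candidate 1. So r3c2=1.

Answer: 4 6 2 1 5 3 / 3 5 1 4 6 2 / 5 1 6 3 2 4 / 2 3 4 6 1 5 / 6 2 3 5 4 1 / 1 4 5 2 3 6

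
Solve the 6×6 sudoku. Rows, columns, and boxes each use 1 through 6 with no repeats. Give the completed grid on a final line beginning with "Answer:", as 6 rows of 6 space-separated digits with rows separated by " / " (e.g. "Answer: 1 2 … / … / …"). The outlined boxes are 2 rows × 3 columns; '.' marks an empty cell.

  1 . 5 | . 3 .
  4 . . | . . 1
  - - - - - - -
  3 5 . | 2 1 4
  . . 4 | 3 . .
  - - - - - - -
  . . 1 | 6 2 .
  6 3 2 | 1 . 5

Step 1. [r2c2∈{2,6}] across row 2, 2 lands solely at r2c2 ⇒ r2c2=2.
Step 2. [r1c2∈{6}] r1c2 is down to just 6 ⇒ r1c2=6.
Step 3. [r2c5∈{5,6}] in row 2, 6 fits only at r2c5 ⇒ r2c5=6.
Step 4. [r5c2∈{4}] only 4 remains possible at r5c2. So r5c2=4.
Step 5. [r2c4∈{5}] r2c4's peers cover all but 5, so r2c4=5.
Step 6. [r2c3∈{3}] r2c3's peers cover all but 3. So r2c3=3.
Step 7. [r5c6∈{3}] r5c6 is down to just 3. So r5c6=3.
Step 8. [r4c2∈{1}] r4c2 has the single candidate 1, so r4c2=1.
Step 9. [r4c5∈{5}] only 5 remains possible at r4c5. So r4c5=5.
Step 10. [r1c4∈{4}] r1c4's peers cover all but 4, so r1c4=4.
Step 11. [r5c1∈{5}] r5c1's peers cover all but 5. So r5c1=5.
Step 12. [r6c5∈{4}] r6c5 has the single candidate 4. So r6c5=4.
Step 13. [r3c3∈{6}] r3c3's peers cover all but 6, so r3c3=6.
Step 14. [r4c6∈{6}] r4c6's peers cover all but 6 ⇒ r4c6=6.
Step 15. [r1c6∈{2}] r1c6 is down to just 2. So r1c6=2.
Step 16. [r4c1∈{2}] only 2 remains possible at r4c1. So r4c1=2.

Answer: 1 6 5 4 3 2 / 4 2 3 5 6 1 / 3 5 6 2 1 4 / 2 1 4 3 5 6 / 5 4 1 6 2 3 / 6 3 2 1 4 5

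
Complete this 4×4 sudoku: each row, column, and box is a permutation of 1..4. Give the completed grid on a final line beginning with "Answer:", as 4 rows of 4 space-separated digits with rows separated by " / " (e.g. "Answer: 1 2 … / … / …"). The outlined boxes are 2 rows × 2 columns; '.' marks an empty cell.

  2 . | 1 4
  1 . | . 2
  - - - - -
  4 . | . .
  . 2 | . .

Step 1. [r4c1∈{3}] r4c1's peers cover all but 3, so r4c1=3.
Step 2. [r3c4∈{1,3}] in col 4, 3 fits only at r3c4 ⇒ r3c4=3.
Step 3. [r2c2∈{3,4}] in row 2, 4 fits only at r2c2. So r2c2=4.
Step 4. [r4c3∈{4}] r4c3's peers cover all but 4. So r4c3=4.
Step 5. [r3c3∈{2}] r3c3's peers cover all but 2. So r3c3=2.
Step 6. [r4c4∈{1}] r4c4 has the single candidate 1 ⇒ r4c4=1.
Step 7. [r2c3∈{3}] only 3 remains possible at r2c3, so r2c3=3.
Step 8. [r3c2∈{1}] r3c2's peers cover all but 1, so r3c2=1.
Step 9. [r1c2∈{3}] r1c2 is down to just 3 ⇒ r1c2=3.

Answer: 2 3 1 4 / 1 4 3 2 / 4 1 2 3 / 3 2 4 1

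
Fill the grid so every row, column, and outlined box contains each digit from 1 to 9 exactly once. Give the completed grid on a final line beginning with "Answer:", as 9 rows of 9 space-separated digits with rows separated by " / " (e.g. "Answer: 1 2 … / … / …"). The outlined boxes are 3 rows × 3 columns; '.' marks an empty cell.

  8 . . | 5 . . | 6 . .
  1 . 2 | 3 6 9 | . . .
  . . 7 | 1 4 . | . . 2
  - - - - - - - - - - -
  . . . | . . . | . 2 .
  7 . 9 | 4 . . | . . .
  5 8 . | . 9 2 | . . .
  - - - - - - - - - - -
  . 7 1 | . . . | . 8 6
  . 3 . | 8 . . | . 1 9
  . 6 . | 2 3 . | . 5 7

Step 1. [r9c7∈{4}] only 4 remains possible at r9c7 ⇒ r9c7=4.
Step 2. [r4c7∈{1,3,5,7,8,9}] row 4 places 9 nowhere but r4c7, so r4c7=9.
Step 3. [r7c5∈{5}] r7c5 is down to just 5, so r7c5=5.
Step 4. [r1c9∈{1,3,4}] r1c9 is the only open cell in row 1 admitting 1, so r1c9=1.
Step 5. [r7c7∈{2,3}] r7c7 is the only open cell in row 7 admitting 3. So r7c7=3.
Step 6. [r8c6∈{4,6,7}] r8c6 is the only open cell in row 8 admitting 6, so r8c6=6.
Step 7. [r3c6∈{8}] r3c6 has the single candidate 8 ⇒ r3c6=8.
Step 8. [r3c7∈{5}] r3c7 is down to just 5. So r3c7=5.
Step 9. [r3c1∈{3,6,9}] 6 has one home in row 3: r3c1, so r3c1=6.
Step 10. [r4c1∈{3,4}] across col 1, 3 lands solely at r4c1. So r4c1=3.
Step 11. [r3c8∈{3,9}] r3c8 is the only open cell in row 3 admitting 3, so r3c8=3.
Step 12. [r1c8∈{4,7,9}] col 8 places 9 nowhere but r1c8 ⇒ r1c8=9.
Step 13. [r1c2∈{4}] r1c2's peers cover all but 4 ⇒ r1c2=4.
Step 14. [r7c1∈{2,4,9}] across row 7, 2 lands solely at r7c1 ⇒ r7c1=2.
Step 15. [r5c6∈{1,3,5}] across col 6, 3 lands solely at r5c6, so r5c6=3.
Step 16. [r4c6∈{1,5,7}] 5 has one home in col 6: r4c6. So r4c6=5.
Step 17. [r8c5∈{7}] only 7 remains possible at r8c5. So r8c5=7.
Step 18. [r6c7∈{1,7}] row 6 places 1 nowhere but r6c7. So r6c7=1.
Step 19. [r6c8∈{4,6,7}] r6c8 is the only open cell in box 6 admitting 7 ⇒ r6c8=7.
Step 20. [r5c7∈{8}] r5c7's peers cover all but 8, so r5c7=8.
Step 21. [r4c9∈{4}] r4c9 is down to just 4 ⇒ r4c9=4.
Step 22. [r6c4∈{6}] r6c4's peers cover all but 6, so r6c4=6.
Step 23. [r5c5∈{1}] r5c5 has the single candidate 1. So r5c5=1.
Step 24. [r6c3∈{4}] r6c3's peers cover all but 4, so r6c3=4.
Step 25. [r5c8∈{6}] only 6 remains possible at r5c8 ⇒ r5c8=6.
Step 26. [r4c2∈{1}] only 1 remains possible at r4c2 ⇒ r4c2=1.
Step 27. [r5c2∈{2}] only 2 remains possible at r5c2. So r5c2=2.
Step 28. [r2c7∈{7}] r2c7 has the single candidate 7 ⇒ r2c7=7.
Step 29. [r3c2∈{9}] nothing but 9 survives at r3c2. So r3c2=9.
Step 30. [r9c3∈{8}] r9c3 is down to just 8. So r9c3=8.
Step 31. [r7c6∈{4}] r7c6 is down to just 4. So r7c6=4.
Step 32. [r1c6∈{7}] nothing but 7 survives at r1c6 ⇒ r1c6=7.
Step 33. [r8c7∈{2}] only 2 remains possible at r8c7 ⇒ r8c7=2.
Step 34. [r4c5∈{8}] r4c5 has the single candidate 8. So r4c5=8.
Step 35. [r8c1∈{4}] nothing but 4 survives at r8c1. So r8c1=4.
Step 36. [r9c1∈{9}] r9c1 is down to just 9, so r9c1=9.
Step 37. [r1c5∈{2}] r1c5 has the single candidate 2 ⇒ r1c5=2.
Step 38. [r4c3∈{6}] r4c3 is down to just 6, so r4c3=6.
Step 39. [r4c4∈{7}] r4c4 has the single candidate 7. So r4c4=7.
Step 40. [r2c9∈{8}] only 8 remains possible at r2c9. So r2c9=8.
Step 41. [r2c2∈{5}] r2c2's peers cover all but 5, so r2c2=5.
Step 42. [r2c8∈{4}] r2c8 has the single candidate 4 ⇒ r2c8=4.
Step 43. [r5c9∈{5}] only 5 remains possible at r5c9, so r5c9=5.
Step 44. [r9c6∈{1}] r9c6's peers cover all but 1 ⇒ r9c6=1.
Step 45. [r6c9∈{3}] r6c9 has the single candidate 3. So r6c9=3.
Step 46. [r1c3∈{3}] only 3 remains possible at r1c3, so r1c3=3.
Step 47. [r8c3∈{5}] r8c3 has the single candidate 5, so r8c3=5.
Step 48. [r7c4∈{9}] nothing but 9 survives at r7c4. So r7c4=9.

Answer: 8 4 3 5 2 7 6 9 1 / 1 5 2 3 6 9 7 4 8 / 6 9 7 1 4 8 5 3 2 / 3 1 6 7 8 5 9 2 4 / 7 2 9 4 1 3 8 6 5 / 5 8 4 6 9 2 1 7 3 / 2 7 1 9 5 4 3 8 6 / 4 3 5 8 7 6 2 1 9 / 9 6 8 2 3 1 4 5 7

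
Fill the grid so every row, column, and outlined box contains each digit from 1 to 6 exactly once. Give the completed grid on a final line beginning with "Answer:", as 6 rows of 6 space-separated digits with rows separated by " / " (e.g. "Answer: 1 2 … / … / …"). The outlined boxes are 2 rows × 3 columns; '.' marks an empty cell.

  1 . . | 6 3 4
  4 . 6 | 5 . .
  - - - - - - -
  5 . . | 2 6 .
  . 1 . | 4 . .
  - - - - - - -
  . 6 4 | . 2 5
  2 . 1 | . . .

Step 1. [r3c3∈{3}] only 3 remains possible at r3c3, so r3c3=3.
Step 2. [r6c4∈{3}] r6c4 has the single candidate 3, so r6c4=3.
Step 3. [r1c3∈{2,5}] in col 3, 5 fits only at r1c3. So r1c3=5.
Step 4. [r2c6∈{1,2}] in col 6, 2 fits only at r2c6. So r2c6=2.
Step 5. [r4c5∈{5}] r4c5's peers cover all but 5. So r4c5=5.
Step 6. [r4c1∈{6}] nothing but 6 survives at r4c1, so r4c1=6.
Step 7. [r3c6∈{1}] r3c6 is down to just 1. So r3c6=1.
Step 8. [r6c5∈{4}] r6c5 has the single candidate 4, so r6c5=4.
Step 9. [r1c2∈{2}] nothing but 2 survives at r1c2. So r1c2=2.
Step 10. [r6c2∈{5}] nothing but 5 survives at r6c2. So r6c2=5.
Step 11. [r5c1∈{3}] r5c1 is down to just 3. So r5c1=3.
Step 12. [r6c6∈{6}] r6c6 has the single candidate 6 ⇒ r6c6=6.
Step 13. [r3c2∈{4}] only 4 remains possible at r3c2. So r3c2=4.
Step 14. [r4c3∈{2}] only 2 remains possible at r4c3 ⇒ r4c3=2.
Step 15. [r2c5∈{1}] r2c5 is down to just 1. So r2c5=1.
Step 16. [r5c4∈{1}] nothing but 1 survives at r5c4. So r5c4=1.
Step 17. [r4c6∈{3}] r4c6 has the single candidate 3. So r4c6=3.
Step 18. [r2c2∈{3}] nothing but 3 survives at r2c2. So r2c2=3.

Answer: 1 2 5 6 3 4 / 4 3 6 5 1 2 / 5 4 3 2 6 1 / 6 1 2 4 5 3 / 3 6 4 1 2 5 / 2 5 1 3 4 6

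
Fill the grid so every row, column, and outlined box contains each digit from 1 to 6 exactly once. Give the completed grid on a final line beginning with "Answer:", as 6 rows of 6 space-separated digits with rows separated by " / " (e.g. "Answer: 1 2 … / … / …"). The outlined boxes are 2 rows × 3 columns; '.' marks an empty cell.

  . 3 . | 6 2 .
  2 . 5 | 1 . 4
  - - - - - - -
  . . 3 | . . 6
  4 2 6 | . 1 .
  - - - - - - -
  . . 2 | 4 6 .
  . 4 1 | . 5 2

Step 1. [r6c4∈{3}] nothing but 3 survives at r6c4 ⇒ r6c4=3.
Step 2. [r5c2∈{5}] only 5 remains possible at r5c2 ⇒ r5c2=5.
Step 3. [r3c1∈{1,5}] across col 1, 5 lands solely at r3c1. So r3c1=5.
Step 4. [r4c6∈{3,5}] across row 4, 3 lands solely at r4c6, so r4c6=3.
Step 5. [r5c1∈{3}] r5c1's peers cover all but 3. So r5c1=3.
Step 6. [r1c6∈{5}] only 5 remains possible at r1c6. So r1c6=5.
Step 7. [r2c2∈{6}] only 6 remains possible at r2c2, so r2c2=6.
Step 8. [r2c5∈{3}] r2c5's peers cover all but 3, so r2c5=3.
Step 9. [r6c1∈{6}] r6c1's peers cover all but 6, so r6c1=6.
Step 10. [r1c3∈{4}] r1c3 has the single candidate 4. So r1c3=4.
Step 11. [r5c6∈{1}] r5c6 has the single candidate 1 ⇒ r5c6=1.
Step 12. [r4c4∈{5}] r4c4's peers cover all but 5, so r4c4=5.
Step 13. [r3c5∈{4}] only 4 remains possible at r3c5, so r3c5=4.
Step 14. [r3c2∈{1}] r3c2's peers cover all but 1. So r3c2=1.
Step 15. [r3c4∈{2}] r3c4 has the single candidate 2 ⇒ r3c4=2.
Step 16. [r1c1∈{1}] r1c1 is down to just 1, so r1c1=1.

Answer: 1 3 4 6 2 5 / 2 6 5 1 3 4 / 5 1 3 2 4 6 / 4 2 6 5 1 3 / 3 5 2 4 6 1 / 6 4 1 3 5 2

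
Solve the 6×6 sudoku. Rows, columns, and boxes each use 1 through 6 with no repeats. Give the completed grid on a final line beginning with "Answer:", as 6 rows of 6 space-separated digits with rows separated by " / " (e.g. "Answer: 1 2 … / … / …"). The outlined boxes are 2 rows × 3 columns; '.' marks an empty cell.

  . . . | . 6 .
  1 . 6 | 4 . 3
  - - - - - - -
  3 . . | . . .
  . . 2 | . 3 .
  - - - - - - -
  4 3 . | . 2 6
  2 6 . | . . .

Step 1. [r1c1∈{5}] only 5 remains possible at r1c1 ⇒ r1c1=5.
Step 2. [r3c4∈{1,2,5,6}] across row 3, 6 lands solely at r3c4, so r3c4=6.
Step 3. [r3c6∈{1,2,4,5}] row 3 places 2 nowhere but r3c6. So r3c6=2.
Step 4. [r1c6∈{1}] r1c6 has the single candidate 1. So r1c6=1.
Step 5. [r6c4∈{1,3,5}] in row 6, 3 fits only at r6c4 ⇒ r6c4=3.
Step 6. [r2c5∈{5}] only 5 remains possible at r2c5, so r2c5=5.
Step 7. [r1c4∈{2}] nothing but 2 survives at r1c4. So r1c4=2.
Step 8. [r1c2∈{4}] nothing but 4 survives at r1c2 ⇒ r1c2=4.
Step 9. [r4c6∈{4,5}] across row 4, 4 lands solely at r4c6. So r4c6=4.
Step 10. [r3c5∈{1}] r3c5's peers cover all but 1 ⇒ r3c5=1.
Step 11. [r6c6∈{5}] nothing but 5 survives at r6c6 ⇒ r6c6=5.
Step 12. [r5c3∈{1,5}] row 5 places 5 nowhere but r5c3. So r5c3=5.
Step 13. [r4c4∈{5}] r4c4 is down to just 5. So r4c4=5.
Step 14. [r2c2∈{2}] nothing but 2 survives at r2c2, so r2c2=2.
Step 15. [r4c2∈{1}] nothing but 1 survives at r4c2 ⇒ r4c2=1.
Step 16. [r6c5∈{4}] r6c5 has the single candidate 4 ⇒ r6c5=4.
Step 17. [r4c1∈{6}] r4c1 has the single candidate 6 ⇒ r4c1=6.
Step 18. [r6c3∈{1}] r6c3 has the single candidate 1 ⇒ r6c3=1.
Step 19. [r1c3∈{3}] r1c3's peers cover all but 3, so r1c3=3.
Step 20. [r5c4∈{1}] r5c4's peers cover all but 1 ⇒ r5c4=1.
Step 21. [r3c2∈{5}] r3c2's peers cover all but 5 ⇒ r3c2=5.
Step 22. [r3c3∈{4}] r3c3 is down to just 4 ⇒ r3c3=4.

Answer: 5 4 3 2 6 1 / 1 2 6 4 5 3 / 3 5 4 6 1 2 / 6 1 2 5 3 4 / 4 3 5 1 2 6 / 2 6 1 3 4 5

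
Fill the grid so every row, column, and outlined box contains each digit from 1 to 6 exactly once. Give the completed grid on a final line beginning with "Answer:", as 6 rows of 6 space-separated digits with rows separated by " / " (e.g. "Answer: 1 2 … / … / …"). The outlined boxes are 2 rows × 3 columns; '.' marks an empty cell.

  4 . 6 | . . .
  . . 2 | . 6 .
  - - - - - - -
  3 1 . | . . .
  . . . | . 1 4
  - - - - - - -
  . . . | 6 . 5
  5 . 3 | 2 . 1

Step 1. [r2c6∈{3}] nothing but 3 survives at r2c6, so r2c6=3.
Step 2. [r3c4∈{5}] nothing but 5 survives at r3c4, so r3c4=5.
Step 3. [r1c5∈{2,5}] r1c5 is the only open cell in col 5 admitting 5 ⇒ r1c5=5.
Step 4. [r5c3∈{1,4}] in col 3, 1 fits only at r5c3. So r5c3=1.
Step 5. [r6c2∈{4,6}] r6c2 is the only open cell in row 6 admitting 6. So r6c2=6.
Step 6. [r5c1∈{2}] r5c1's peers cover all but 2. So r5c1=2.
Step 7. [r1c6∈{2}] r1c6 has the single candidate 2 ⇒ r1c6=2.
Step 8. [r5c2∈{4}] r5c2 has the single candidate 4 ⇒ r5c2=4.
Step 9. [r2c2∈{5}] only 5 remains possible at r2c2. So r2c2=5.
Step 10. [r1c4∈{1}] r1c4 has the single candidate 1, so r1c4=1.
Step 11. [r4c4∈{3}] nothing but 3 survives at r4c4 ⇒ r4c4=3.
Step 12. [r2c1∈{1}] r2c1 has the single candidate 1, so r2c1=1.
Step 13. [r5c5∈{3}] r5c5's peers cover all but 3 ⇒ r5c5=3.
Step 14. [r1c2∈{3}] only 3 remains possible at r1c2. So r1c2=3.
Step 15. [r4c1∈{6}] r4c1 has the single candidate 6 ⇒ r4c1=6.
Step 16. [r3c6∈{6}] r3c6 is down to just 6. So r3c6=6.
Step 17. [r3c3∈{4}] r3c3 is down to just 4. So r3c3=4.
Step 18. [r3c5∈{2}] r3c5's peers cover all but 2, so r3c5=2.
Step 19. [r4c2∈{2}] r4c2 is down to just 2. So r4c2=2.
Step 20. [r4c3∈{5}] nothing but 5 survives at r4c3. So r4c3=5.
Step 21. [r2c4∈{4}] r2c4 has the single candidate 4 ⇒ r2c4=4.
Step 22. [r6c5∈{4}] r6c5 has the single candidate 4, so r6c5=4.

Answer: 4 3 6 1 5 2 / 1 5 2 4 6 3 / 3 1 4 5 2 6 / 6 2 5 3 1 4 / 2 4 1 6 3 5 / 5 6 3 2 4 1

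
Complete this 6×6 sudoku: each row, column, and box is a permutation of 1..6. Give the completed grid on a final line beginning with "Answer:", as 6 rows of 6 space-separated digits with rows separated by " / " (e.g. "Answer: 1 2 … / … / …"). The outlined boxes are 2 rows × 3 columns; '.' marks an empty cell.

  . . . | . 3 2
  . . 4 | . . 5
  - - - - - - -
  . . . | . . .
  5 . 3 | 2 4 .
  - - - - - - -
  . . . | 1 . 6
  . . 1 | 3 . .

Step 1. [r4c2∈{1,6}] 6 has one home in row 4: r4c2. So r4c2=6.
Step 2. [r2c5∈{1,6}] box 2 places 1 nowhere but r2c5 ⇒ r2c5=1.
Step 3. [r6c1∈{2,4,6}] row 6 places 6 nowhere but r6c1 ⇒ r6c1=6.
Step 4. [r3c3∈{2}] nothing but 2 survives at r3c3. So r3c3=2.
Step 5. [r5c3∈{5}] nothing but 5 survives at r5c3, so r5c3=5.
Step 6. [r5c5∈{2}] r5c5 has the single candidate 2 ⇒ r5c5=2.
Step 7. [r2c4∈{6}] r2c4 has the single candidate 6, so r2c4=6.
Step 8. [r1c1∈{1}] r1c1 is down to just 1 ⇒ r1c1=1.
Step 9. [r3c2∈{1,4}] col 2 places 1 nowhere but r3c2 ⇒ r3c2=1.
Step 10. [r2c1∈{2,3}] across col 1, 2 lands solely at r2c1. So r2c1=2.
Step 11. [r5c1∈{3,4}] col 1 places 3 nowhere but r5c1, so r5c1=3.
Step 12. [r6c5∈{5}] r6c5 has the single candidate 5, so r6c5=5.
Step 13. [r6c6∈{4}] r6c6 has the single candidate 4 ⇒ r6c6=4.
Step 14. [r5c2∈{4}] r5c2 has the single candidate 4. So r5c2=4.
Step 15. [r1c2∈{5}] only 5 remains possible at r1c2, so r1c2=5.
Step 16. [r4c6∈{1}] only 1 remains possible at r4c6. So r4c6=1.
Step 17. [r2c2∈{3}] only 3 remains possible at r2c2 ⇒ r2c2=3.
Step 18. [r1c3∈{6}] nothing but 6 survives at r1c3 ⇒ r1c3=6.
Step 19. [r1c4∈{4}] r1c4 has the single candidate 4 ⇒ r1c4=4.
Step 20. [r3c1∈{4}] r3c1 is down to just 4, so r3c1=4.
Step 21. [r3c6∈{3}] r3c6 is down to just 3 ⇒ r3c6=3.
Step 22. [r3c5∈{6}] nothing but 6 survives at r3c5 ⇒ r3c5=6.
Step 23. [r3c4∈{5}] r3c4 is down to just 5. So r3c4=5.
Step 24. [r6c2∈{2}] nothing but 2 survives at r6c2. So r6c2=2.

Answer: 1 5 6 4 3 2 / 2 3 4 6 1 5 / 4 1 2 5 6 3 / 5 6 3 2 4 1 / 3 4 5 1 2 6 / 6 2 1 3 5 4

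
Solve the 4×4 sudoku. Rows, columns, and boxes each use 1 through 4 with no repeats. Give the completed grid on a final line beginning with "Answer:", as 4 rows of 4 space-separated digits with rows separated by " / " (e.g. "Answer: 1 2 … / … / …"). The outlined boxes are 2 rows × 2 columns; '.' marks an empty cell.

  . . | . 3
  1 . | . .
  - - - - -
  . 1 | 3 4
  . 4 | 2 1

Step 1. [r1c2∈{2}] only 2 remains possible at r1c2, so r1c2=2.
Step 2. [r1c3∈{1,4}] across row 1, 1 lands solely at r1c3, so r1c3=1.
Step 3. [r1c1∈{4}] r1c1 has the single candidate 4 ⇒ r1c1=4.
Step 4. [r4c1∈{3}] r4c1 is down to just 3 ⇒ r4c1=3.
Step 5. [r3c1∈{2}] only 2 remains possible at r3c1 ⇒ r3c1=2.
Step 6. [r2c2∈{3}] r2c2 has the single candidate 3 ⇒ r2c2=3.
Step 7. [r2c3∈{4}] r2c3 has the single candidate 4. So r2c3=4.
Step 8. [r2c4∈{2}] only 2 remains possible at r2c4. So r2c4=2.

Answer: 4 2 1 3 / 1 3 4 2 / 2 1 3 4 / 3 4 2 1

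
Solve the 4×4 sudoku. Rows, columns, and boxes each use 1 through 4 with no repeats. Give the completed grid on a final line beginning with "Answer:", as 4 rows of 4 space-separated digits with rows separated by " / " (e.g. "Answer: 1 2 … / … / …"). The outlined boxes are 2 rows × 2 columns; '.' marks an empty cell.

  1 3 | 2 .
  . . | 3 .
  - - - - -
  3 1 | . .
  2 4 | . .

Step 1. [r2c4∈{1,4}] 1 has one home in row 2: r2c4 ⇒ r2c4=1.
Step 2. [r3c4∈{2,4}] in row 3, 2 fits only at r3c4. So r3c4=2.
Step 3. [r2c1∈{4}] r2c1's peers cover all but 4. So r2c1=4.
Step 4. [r1c4∈{4}] r1c4 has the single candidate 4. So r1c4=4.
Step 5. [r4c4∈{3}] r4c4 has the single candidate 3 ⇒ r4c4=3.
Step 6. [r4c3∈{1}] r4c3's peers cover all but 1, so r4c3=1.
Step 7. [r3c3∈{4}] only 4 remains possible at r3c3 ⇒ r3c3=4.
Step 8. [r2c2∈{2}] r2c2's peers cover all but 2, so r2c2=2.

Answer: 1 3 2 4 / 4 2 3 1 / 3 1 4 2 / 2 4 1 3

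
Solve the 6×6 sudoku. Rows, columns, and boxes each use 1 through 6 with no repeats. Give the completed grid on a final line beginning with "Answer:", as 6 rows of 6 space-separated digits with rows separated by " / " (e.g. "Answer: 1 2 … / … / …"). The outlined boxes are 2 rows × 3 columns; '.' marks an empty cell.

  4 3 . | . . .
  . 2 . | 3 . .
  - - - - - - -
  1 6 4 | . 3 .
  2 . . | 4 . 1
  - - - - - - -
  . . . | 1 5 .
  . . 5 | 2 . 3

Step 1. [r1c4∈{5,6}] col 4 places 6 nowhere but r1c4, so r1c4=6.
Step 2. [r6c1∈{6}] r6c1's peers cover all but 6. So r6c1=6.
Step 3. [r1c6∈{2,5}] across row 1, 5 lands solely at r1c6, so r1c6=5.
Step 4. [r6c5∈{4}] r6c5 has the single candidate 4 ⇒ r6c5=4.
Step 5. [r2c5∈{1}] r2c5's peers cover all but 1, so r2c5=1.
Step 6. [r5c1∈{3}] nothing but 3 survives at r5c1 ⇒ r5c1=3.
Step 7. [r5c2∈{4}] nothing but 4 survives at r5c2, so r5c2=4.
Step 8. [r3c6∈{2}] r3c6's peers cover all but 2 ⇒ r3c6=2.
Step 9. [r5c6∈{6}] only 6 remains possible at r5c6. So r5c6=6.
Step 10. [r5c3∈{2}] r5c3 is down to just 2. So r5c3=2.
Step 11. [r6c2∈{1}] r6c2 has the single candidate 1. So r6c2=1.
Step 12. [r2c6∈{4}] nothing but 4 survives at r2c6, so r2c6=4.
Step 13. [r3c4∈{5}] r3c4's peers cover all but 5 ⇒ r3c4=5.
Step 14. [r4c2∈{5}] r4c2 is down to just 5, so r4c2=5.
Step 15. [r4c3∈{3}] r4c3 has the single candidate 3, so r4c3=3.
Step 16. [r1c5∈{2}] r1c5 is down to just 2, so r1c5=2.
Step 17. [r2c1∈{5}] r2c1 is down to just 5, so r2c1=5.
Step 18. [r2c3∈{6}] only 6 remains possible at r2c3 ⇒ r2c3=6.
Step 19. [r4c5∈{6}] r4c5's peers cover all but 6, so r4c5=6.
Step 20. [r1c3∈{1}] r1c3 is down to just 1 ⇒ r1c3=1.

Answer: 4 3 1 6 2 5 / 5 2 6 3 1 4 / 1 6 4 5 3 2 / 2 5 3 4 6 1 / 3 4 2 1 5 6 / 6 1 5 2 4 3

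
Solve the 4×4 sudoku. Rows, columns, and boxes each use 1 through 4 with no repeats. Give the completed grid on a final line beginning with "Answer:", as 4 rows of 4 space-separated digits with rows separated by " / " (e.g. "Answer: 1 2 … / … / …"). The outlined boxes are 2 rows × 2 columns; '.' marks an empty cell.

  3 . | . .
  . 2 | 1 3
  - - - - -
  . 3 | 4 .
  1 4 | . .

Step 1. [r4c4∈{2}] r4c4 is down to just 2. So r4c4=2.
Step 2. [r1c3∈{2}] only 2 remains possible at r1c3. So r1c3=2.
Step 3. [r3c4∈{1}] r3c4's peers cover all but 1. So r3c4=1.
Step 4. [r2c1∈{4}] r2c1's peers cover all but 4. So r2c1=4.
Step 5. [r1c4∈{4}] only 4 remains possible at r1c4, so r1c4=4.
Step 6. [r4c3∈{3}] r4c3 is down to just 3, so r4c3=3.
Step 7. [r1c2∈{1}] nothing but 1 survives at r1c2. So r1c2=1.
Step 8. [r3c1∈{2}] r3c1 is down to just 2 ⇒ r3c1=2.

Answer: 3 1 2 4 / 4 2 1 3 / 2 3 4 1 / 1 4 3 2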